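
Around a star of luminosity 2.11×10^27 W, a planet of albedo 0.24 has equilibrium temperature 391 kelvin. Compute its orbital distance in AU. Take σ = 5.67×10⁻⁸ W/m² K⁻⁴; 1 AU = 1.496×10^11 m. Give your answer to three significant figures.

1.04 AU

The flux needed for this T is 4σT⁴/(1−0.24) = 6975 W/m².
S = L/(4πd²) → d = √(L/4πS) = √(2.11×10^27/(4π·6975)) = 1.552×10^11 m = 1.037 AU.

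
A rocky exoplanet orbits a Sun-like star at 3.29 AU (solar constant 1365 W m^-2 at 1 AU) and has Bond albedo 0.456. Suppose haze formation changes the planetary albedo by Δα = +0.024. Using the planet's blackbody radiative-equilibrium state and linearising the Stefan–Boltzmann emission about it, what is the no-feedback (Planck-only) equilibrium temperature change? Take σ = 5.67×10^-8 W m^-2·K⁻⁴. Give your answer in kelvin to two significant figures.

-1.5 K

By the inverse-square law, S = 1365/3.29² = 126.1 W m^-2.
Reference equilibrium: T_e = [S(1−α)/(4σ)]^(1/4) = 131.9 K.
TOA radiative forcing: ΔF = −S·Δα/4 = −126.1·(+0.024)/4 = -0.7566 W m^-2.
Linearising σT⁴ gives d(σT⁴)/dT = 4σT_e³ = 0.5202 W m^-2 per K.
Hence the no-feedback warming is ΔF/(4σT_e³) = -1.45 K.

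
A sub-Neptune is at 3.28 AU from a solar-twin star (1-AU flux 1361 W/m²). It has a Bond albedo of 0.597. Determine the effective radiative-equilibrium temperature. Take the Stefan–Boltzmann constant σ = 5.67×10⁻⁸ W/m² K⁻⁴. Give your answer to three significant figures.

122 kelvin

Irradiance scales as 1/d², so S = 1361 W/m² × (1/3.28)² = 126.5 W/m².
Absorbed flux (global mean): S(1−α)/4 = 126.5·0.403/4 = 12.75 W/m².
Balancing against σT⁴: T = (12.75/5.67×10⁻⁸)^(1/4) = 122.4 K.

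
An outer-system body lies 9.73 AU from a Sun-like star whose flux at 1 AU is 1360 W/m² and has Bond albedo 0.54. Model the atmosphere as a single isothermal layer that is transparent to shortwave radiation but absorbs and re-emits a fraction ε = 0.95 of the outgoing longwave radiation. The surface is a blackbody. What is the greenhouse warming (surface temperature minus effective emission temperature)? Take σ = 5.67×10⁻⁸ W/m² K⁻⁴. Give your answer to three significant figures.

Irradiance scales as 1/d², so S = 1360 W/m² × (1/9.73)² = 14.37 W/m².
Effective emission temperature (TOA balance): σT_e⁴ = S(1−α)/4 = 1.652 W/m² → T_e = 73.47 K.
For a single slab of emissivity ε, T_s⁴ = 2T_e⁴/(2−ε); thus T_s = 73.47·(1.905)^(1/4) = 86.31 K.
T_s − T_e = 86.31 − 73.47 = 12.84 K.

12.8 kelvin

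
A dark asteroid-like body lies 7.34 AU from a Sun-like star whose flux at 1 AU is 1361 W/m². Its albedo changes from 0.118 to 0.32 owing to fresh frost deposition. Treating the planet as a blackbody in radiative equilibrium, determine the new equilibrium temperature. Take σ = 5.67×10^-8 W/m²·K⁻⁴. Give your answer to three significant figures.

93.3 K

Flux at the orbit: S = 1361/(7.34)² = 25.26 W/m².
T₂ = [S(1−α₂)/(4σ)]^(1/4) = [25.26·0.68/(4σ)]^(1/4) = 93.29 K.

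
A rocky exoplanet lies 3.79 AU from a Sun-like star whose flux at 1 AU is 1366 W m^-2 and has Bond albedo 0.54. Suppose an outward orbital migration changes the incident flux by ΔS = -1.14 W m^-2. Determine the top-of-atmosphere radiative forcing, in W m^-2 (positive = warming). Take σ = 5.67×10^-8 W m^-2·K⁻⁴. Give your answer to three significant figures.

Irradiance scales as 1/d², so S = 1366 W m^-2 × (1/3.79)² = 95.10 W m^-2.
TOA radiative forcing: ΔF = (1−α)ΔS/4 = 0.46·(-1.14)/4 = -0.1311 W m^-2.

-0.131 W m^-2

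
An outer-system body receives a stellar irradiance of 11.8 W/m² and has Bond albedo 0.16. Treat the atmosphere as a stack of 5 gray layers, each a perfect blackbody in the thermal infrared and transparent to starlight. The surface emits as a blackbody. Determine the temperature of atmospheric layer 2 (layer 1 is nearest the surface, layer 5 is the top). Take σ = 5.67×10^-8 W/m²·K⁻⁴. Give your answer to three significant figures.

OLR = S(1−α)/4 = 2.478 W/m²; the top layer radiates at T_e = 81.31 K.
In the N-layer model, layer k (counted from the surface) has T_k = (N+1−k)^(1/4)·T_e.
With k = 2: T_2 = (5+1−2)^¼·81.31 K = 115.0 K.

115 K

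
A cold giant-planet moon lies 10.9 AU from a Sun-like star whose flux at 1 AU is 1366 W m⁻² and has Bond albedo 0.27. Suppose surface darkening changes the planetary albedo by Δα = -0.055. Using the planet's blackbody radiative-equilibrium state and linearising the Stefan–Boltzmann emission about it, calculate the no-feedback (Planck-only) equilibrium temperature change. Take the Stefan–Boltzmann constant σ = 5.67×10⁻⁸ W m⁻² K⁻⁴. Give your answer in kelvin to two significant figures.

Flux at the orbit: S = 1366/(10.9)² = 11.50 W m⁻².
Unperturbed T_e = [11.50·(1−0.27)/(4σ)]^¼ = 78.00 K.
The change in absorbed flux is Δ[S(1−α)/4] = −SΔα/4 = 0.1581 W m⁻².
Planck response: λ_P = 4σT_e³ = 4·5.67×10⁻⁸·(78.00)³ = 0.1076 W m⁻²/K.
Hence the no-feedback warming is ΔF/(4σT_e³) = 1.47 K.

1.5 kelvin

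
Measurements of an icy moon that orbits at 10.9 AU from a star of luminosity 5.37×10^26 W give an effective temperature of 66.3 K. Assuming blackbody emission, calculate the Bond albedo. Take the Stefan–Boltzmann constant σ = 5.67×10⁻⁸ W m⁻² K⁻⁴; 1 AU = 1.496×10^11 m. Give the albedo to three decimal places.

Orbital distance: d = 10.9 AU = 1.631×10^12 m.
S = L/(4πd²) = 16.07 W m⁻².
Rearranging the radiative balance, α = 1 − 4σT⁴/S.
4σT⁴ = 4·5.67×10⁻⁸·(66.3)⁴ = 4.382 W m⁻².
Hence α = 1 − 4.382/16.07 = 0.7273.

0.727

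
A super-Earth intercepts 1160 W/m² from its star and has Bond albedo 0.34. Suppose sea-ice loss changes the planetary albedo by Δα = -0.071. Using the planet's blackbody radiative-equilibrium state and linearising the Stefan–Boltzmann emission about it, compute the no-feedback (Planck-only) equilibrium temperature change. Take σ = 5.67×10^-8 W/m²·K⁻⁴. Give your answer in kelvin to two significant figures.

Unperturbed T_e = [1160·(1−0.34)/(4σ)]^¼ = 241.0 K.
The change in absorbed flux is Δ[S(1−α)/4] = −SΔα/4 = 20.59 W/m².
The Planck feedback parameter is 4σT_e³ = 3.176 W/m²/K.
So ΔT₀ = 20.59/3.176 = 6.48 K.

6.5 K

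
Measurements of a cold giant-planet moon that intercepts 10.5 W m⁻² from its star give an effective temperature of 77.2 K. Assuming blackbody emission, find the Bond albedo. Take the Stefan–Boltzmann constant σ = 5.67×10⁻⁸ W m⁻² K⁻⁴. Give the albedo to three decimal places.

From σT⁴ = S(1−α)/4 we invert for α: 1−α = 4σT⁴/S.
4σT⁴ = 4·5.67×10⁻⁸·(77.2)⁴ = 8.056 W m⁻².
1−α = 8.056/10.50 = 0.7672, so α = 0.2328.

0.233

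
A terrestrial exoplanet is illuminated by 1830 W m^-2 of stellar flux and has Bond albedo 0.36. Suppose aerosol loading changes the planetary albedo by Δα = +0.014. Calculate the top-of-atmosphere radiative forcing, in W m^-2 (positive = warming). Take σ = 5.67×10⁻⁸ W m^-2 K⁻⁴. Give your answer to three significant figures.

-6.41 W m^-2

The change in absorbed flux is Δ[S(1−α)/4] = −SΔα/4 = -6.405 W m^-2.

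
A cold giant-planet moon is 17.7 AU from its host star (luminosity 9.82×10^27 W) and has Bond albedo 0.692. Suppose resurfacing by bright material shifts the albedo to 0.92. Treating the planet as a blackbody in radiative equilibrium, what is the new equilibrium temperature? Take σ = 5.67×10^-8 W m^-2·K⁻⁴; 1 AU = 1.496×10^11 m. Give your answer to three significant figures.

d = 17.7 × 1.496×10^11 m = 2.648×10^12 m.
Flux at the orbit: S = L/(4πd²) = 9.82×10^27/(4π·(2.65×10^12)²) = 111.5 W m^-2.
New equilibrium: T₂ = [(1−0.92)·111.5/(4σ)]^(1/4) = 79.18 K.

79.2 K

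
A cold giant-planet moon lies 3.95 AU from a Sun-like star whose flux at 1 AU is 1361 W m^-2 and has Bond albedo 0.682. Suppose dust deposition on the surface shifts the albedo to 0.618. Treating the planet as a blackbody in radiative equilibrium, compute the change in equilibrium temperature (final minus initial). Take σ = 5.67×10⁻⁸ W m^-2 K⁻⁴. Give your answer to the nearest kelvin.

5 K

Irradiance scales as 1/d², so S = 1361 W m^-2 × (1/3.95)² = 87.23 W m^-2.
Initial: T₁ = [S(1−0.682)/(4σ)]^(1/4) = 105.2 K.
Final:   T₂ = [S(1−0.618)/(4σ)]^(1/4) = 110.1 K.
ΔT = T₂ − T₁ = 4.933 K.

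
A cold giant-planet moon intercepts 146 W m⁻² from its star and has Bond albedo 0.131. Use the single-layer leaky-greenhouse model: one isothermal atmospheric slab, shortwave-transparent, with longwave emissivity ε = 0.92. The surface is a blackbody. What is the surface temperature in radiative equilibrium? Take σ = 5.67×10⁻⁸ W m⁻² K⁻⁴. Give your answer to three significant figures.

179 K

The planet radiates to space at T_e = [S(1−α)/(4σ)]^(1/4) = 153.8 K.
Surface balance with a leaky layer gives σT_s⁴ = σT_e⁴·2/(2−ε), so T_s = T_e·[2/(2−0.92)]^(1/4) = 179.4 K.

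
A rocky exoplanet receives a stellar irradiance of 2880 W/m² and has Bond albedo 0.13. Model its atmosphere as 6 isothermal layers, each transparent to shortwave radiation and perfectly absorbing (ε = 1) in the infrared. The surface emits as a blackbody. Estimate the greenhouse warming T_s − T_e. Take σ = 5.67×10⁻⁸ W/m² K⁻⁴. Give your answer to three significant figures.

OLR = S(1−α)/4 = 626.4 W/m²; the top layer radiates at T_e = 324.2 K.
T_s = (N+1)^(1/4)·T_e = 527.3 K.
So the greenhouse effect raises the surface by 527.3 − 324.2 = 203.1 K.

203 K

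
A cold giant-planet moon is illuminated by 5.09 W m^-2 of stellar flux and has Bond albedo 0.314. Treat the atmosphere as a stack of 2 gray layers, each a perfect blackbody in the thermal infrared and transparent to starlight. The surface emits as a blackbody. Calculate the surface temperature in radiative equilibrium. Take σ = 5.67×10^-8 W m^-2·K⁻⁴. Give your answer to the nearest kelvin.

Top-of-atmosphere balance: σT_e⁴ = S(1−α)/4 = 0.8729 W m^-2 → T_e = 62.64 K.
With N = 2 opaque layers, T_s = (N+1)^(1/4)·T_e = 3^(1/4)·62.64 = 82.44 K.

82 kelvin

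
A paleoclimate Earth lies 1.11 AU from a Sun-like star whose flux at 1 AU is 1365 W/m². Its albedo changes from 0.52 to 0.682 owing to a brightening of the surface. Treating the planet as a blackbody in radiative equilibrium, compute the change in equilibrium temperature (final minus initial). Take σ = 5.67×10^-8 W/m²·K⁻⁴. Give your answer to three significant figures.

Irradiance scales as 1/d², so S = 1365 W/m² × (1/1.11)² = 1108 W/m².
With α = 0.52, T₁ = 220.0 K.
After:  T₂ = [1108·0.318/(4σ)]^(1/4) = 198.5 K.
Change: 198.5 − 220.0 = -21.52 K.

-21.5 K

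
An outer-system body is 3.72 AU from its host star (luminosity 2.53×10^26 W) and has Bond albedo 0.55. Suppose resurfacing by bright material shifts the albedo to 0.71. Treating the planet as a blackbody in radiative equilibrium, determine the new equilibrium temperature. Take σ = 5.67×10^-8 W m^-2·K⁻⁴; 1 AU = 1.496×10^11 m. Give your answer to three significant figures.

d = 3.72 × 1.496×10^11 m = 5.565×10^11 m.
Spreading L over a sphere of radius d: S = 2.53×10^26/(4π·5.57×10^11²) = 65.01 W m^-2.
T₂ = [S(1−α₂)/(4σ)]^(1/4) = [65.01·0.29/(4σ)]^(1/4) = 95.48 K.

95.5 K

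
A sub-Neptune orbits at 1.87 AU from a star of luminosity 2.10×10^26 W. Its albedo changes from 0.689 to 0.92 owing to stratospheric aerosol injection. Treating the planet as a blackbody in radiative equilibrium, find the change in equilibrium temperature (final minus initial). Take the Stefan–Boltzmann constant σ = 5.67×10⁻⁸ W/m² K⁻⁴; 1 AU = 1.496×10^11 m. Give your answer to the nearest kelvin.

-38 K

Orbital distance: d = 1.87 AU = 2.798×10^11 m.
S = L/(4πd²) = 213.5 W/m².
Before: T₁ = [213.5·0.311/(4σ)]^(1/4) = 130.8 K.
With α = 0.92, T₂ = 93.16 K.
ΔT = T₂ − T₁ = -37.65 K.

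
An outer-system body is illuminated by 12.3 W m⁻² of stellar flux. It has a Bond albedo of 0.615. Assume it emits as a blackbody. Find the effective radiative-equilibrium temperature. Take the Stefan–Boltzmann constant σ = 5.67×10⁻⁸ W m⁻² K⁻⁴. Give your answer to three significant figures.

The planet absorbs (1−α)S over its disc πR² and re-emits over 4πR², so the mean absorbed flux is (1−0.615)·12.30/4 = 1.184 W m⁻².
Balancing against σT⁴: T = (1.184/5.67×10⁻⁸)^(1/4) = 67.60 K.

67.6 K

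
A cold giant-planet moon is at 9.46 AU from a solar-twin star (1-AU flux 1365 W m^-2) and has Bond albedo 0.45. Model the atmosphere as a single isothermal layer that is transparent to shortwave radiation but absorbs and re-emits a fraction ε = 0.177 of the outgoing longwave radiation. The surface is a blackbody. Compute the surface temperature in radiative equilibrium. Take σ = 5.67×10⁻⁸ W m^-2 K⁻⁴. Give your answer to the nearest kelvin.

80 K

Irradiance scales as 1/d², so S = 1365 W m^-2 × (1/9.46)² = 15.25 W m^-2.
The planet radiates to space at T_e = [S(1−α)/(4σ)]^(1/4) = 77.99 K.
Surface balance with a leaky layer gives σT_s⁴ = σT_e⁴·2/(2−ε), so T_s = T_e·[2/(2−0.177)]^(1/4) = 79.81 K.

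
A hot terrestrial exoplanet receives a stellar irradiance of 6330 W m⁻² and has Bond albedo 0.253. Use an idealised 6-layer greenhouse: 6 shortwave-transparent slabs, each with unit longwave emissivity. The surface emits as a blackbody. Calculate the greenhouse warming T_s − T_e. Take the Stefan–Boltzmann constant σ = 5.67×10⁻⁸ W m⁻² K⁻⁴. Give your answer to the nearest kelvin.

Top-of-atmosphere balance: σT_e⁴ = S(1−α)/4 = 1182 W m⁻² → T_e = 380.0 K.
T_s = (N+1)^(1/4)·T_e = 618.1 K.
Warming: T_s − T_e = 238.1 K.

238 K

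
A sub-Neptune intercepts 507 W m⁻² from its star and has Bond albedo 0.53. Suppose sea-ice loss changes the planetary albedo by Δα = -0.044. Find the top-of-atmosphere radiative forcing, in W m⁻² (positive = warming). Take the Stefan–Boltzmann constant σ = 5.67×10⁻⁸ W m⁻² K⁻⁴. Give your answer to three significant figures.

5.58 W m⁻²

TOA radiative forcing: ΔF = −S·Δα/4 = −507.0·(-0.044)/4 = 5.577 W m⁻².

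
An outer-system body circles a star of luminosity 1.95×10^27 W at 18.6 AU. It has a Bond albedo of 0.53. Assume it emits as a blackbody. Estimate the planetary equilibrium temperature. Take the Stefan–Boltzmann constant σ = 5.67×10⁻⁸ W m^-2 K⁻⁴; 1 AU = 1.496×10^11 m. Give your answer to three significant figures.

80.3 kelvin

Orbital distance: d = 18.6 AU = 2.783×10^12 m.
Spreading L over a sphere of radius d: S = 1.95×10^27/(4π·2.78×10^12²) = 20.04 W m^-2.
The planet absorbs (1−α)S over its disc πR² and re-emits over 4πR², so the mean absorbed flux is (1−0.53)·20.04/4 = 2.355 W m^-2.
Balancing against σT⁴: T = (2.355/5.67×10⁻⁸)^(1/4) = 80.28 K.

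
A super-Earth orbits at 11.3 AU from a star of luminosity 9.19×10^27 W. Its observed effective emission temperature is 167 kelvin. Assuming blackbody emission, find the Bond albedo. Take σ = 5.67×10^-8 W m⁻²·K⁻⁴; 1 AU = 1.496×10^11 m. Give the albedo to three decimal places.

Orbital distance: d = 11.3 AU = 1.690×10^12 m.
Flux at the orbit: S = L/(4πd²) = 9.19×10^27/(4π·(1.69×10^12)²) = 255.9 W m⁻².
From σT⁴ = S(1−α)/4 we invert for α: 1−α = 4σT⁴/S.
4σT⁴ = 4·5.67×10⁻⁸·(167)⁴ = 176.4 W m⁻².
1−α = 176.4/255.9 = 0.6893, so α = 0.3107.

0.311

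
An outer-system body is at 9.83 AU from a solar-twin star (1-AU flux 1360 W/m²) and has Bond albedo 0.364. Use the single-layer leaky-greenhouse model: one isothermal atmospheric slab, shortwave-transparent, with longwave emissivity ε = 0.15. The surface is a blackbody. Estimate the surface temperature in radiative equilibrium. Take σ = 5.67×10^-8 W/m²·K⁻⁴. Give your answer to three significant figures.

80.8 K

By the inverse-square law, S = 1360/9.83² = 14.07 W/m².
At the top of the atmosphere, σT_e⁴ = S(1−α)/4 = 2.238 W/m², giving T_e = 79.26 K.
The surface balance (absorbed SW + ε·downward IR = σT_s⁴) with T_a⁴ = T_s⁴/2 reduces to T_s = T_e·[2/(2−ε)]^¼ = 80.82 K.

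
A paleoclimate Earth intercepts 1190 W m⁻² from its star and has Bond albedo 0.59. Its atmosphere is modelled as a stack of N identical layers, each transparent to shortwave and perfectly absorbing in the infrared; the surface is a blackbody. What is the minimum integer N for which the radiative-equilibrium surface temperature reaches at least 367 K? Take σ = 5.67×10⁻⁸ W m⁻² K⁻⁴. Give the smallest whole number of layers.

The effective emission temperature is T_e = [S(1−α)/(4σ)]^¼ = 215.4 K.
Since T_s⁴ = (N+1)T_e⁴, we need N ≥ (T_s/T_e)⁴ − 1 = 7.433.
So N ≥ 7.433; the smallest integer is N = 8.

8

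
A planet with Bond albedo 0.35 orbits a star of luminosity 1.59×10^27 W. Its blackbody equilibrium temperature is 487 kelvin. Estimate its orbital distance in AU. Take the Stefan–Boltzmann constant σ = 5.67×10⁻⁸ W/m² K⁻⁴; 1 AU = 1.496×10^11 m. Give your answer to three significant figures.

0.537 AU

Energy balance gives S = 4σT⁴/(1−α) = 19630 W/m².
Then d = [L/(4πS)]^(1/2) = 8.029×10^10 m, i.e. 0.5367 AU.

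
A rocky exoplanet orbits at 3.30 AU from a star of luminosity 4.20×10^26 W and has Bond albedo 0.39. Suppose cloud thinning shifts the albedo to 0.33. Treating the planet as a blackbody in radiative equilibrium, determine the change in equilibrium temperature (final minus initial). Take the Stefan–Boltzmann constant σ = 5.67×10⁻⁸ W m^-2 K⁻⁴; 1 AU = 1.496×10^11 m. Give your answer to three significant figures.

3.29 K

Orbital distance: d = 3.30 AU = 4.937×10^11 m.
S = L/(4πd²) = 137.1 W m^-2.
With α = 0.39, T₁ = 138.6 K.
After:  T₂ = [137.1·0.67/(4σ)]^(1/4) = 141.9 K.
Change: 141.9 − 138.6 = 3.289 K.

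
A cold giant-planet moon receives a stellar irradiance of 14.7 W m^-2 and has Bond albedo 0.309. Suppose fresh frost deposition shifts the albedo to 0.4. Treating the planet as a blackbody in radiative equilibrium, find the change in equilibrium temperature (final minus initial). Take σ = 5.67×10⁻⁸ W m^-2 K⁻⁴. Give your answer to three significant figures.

With α = 0.309, T₁ = 81.81 K.
After:  T₂ = [14.70·0.6/(4σ)]^(1/4) = 78.97 K.
Change: 78.97 − 81.81 = -2.838 K.

-2.84 K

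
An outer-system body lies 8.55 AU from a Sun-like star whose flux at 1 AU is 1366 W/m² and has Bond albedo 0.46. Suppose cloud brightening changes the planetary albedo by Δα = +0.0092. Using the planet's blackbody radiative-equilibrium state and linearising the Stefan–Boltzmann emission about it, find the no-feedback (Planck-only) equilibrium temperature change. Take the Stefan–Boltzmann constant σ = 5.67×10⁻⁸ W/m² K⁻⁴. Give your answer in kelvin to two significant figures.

Irradiance scales as 1/d², so S = 1366 W/m² × (1/8.55)² = 18.69 W/m².
The baseline emission temperature is T_e = 81.67 K.
The change in absorbed flux is Δ[S(1−α)/4] = −SΔα/4 = -0.04298 W/m².
The Planck feedback parameter is 4σT_e³ = 0.1236 W/m²/K.
ΔT₀ = ΔF/λ_P = -0.04298/0.1236 = -0.348 K.

-0.35 K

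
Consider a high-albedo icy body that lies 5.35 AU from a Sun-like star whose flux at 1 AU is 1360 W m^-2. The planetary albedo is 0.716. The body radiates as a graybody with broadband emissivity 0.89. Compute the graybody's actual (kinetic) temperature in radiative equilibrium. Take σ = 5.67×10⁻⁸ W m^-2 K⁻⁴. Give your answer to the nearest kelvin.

90 K

Irradiance scales as 1/d², so S = 1360 W m^-2 × (1/5.35)² = 47.52 W m^-2.
The planet absorbs (1−α)S over its disc πR² and re-emits over 4πR², so the mean absorbed flux is (1−0.716)·47.52/4 = 3.374 W m^-2.
Equating to εσT⁴ with ε = 0.89: T = (3.374/0.89σ)^(1/4) = 90.42 K.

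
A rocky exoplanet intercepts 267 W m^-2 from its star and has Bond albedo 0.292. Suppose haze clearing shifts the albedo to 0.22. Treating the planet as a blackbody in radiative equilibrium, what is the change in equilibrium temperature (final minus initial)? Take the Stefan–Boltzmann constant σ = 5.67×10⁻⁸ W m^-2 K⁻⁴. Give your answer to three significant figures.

With α = 0.292, T₁ = 169.9 K.
After:  T₂ = [267.0·0.78/(4σ)]^(1/4) = 174.1 K.
Change: 174.1 − 169.9 = 4.164 K.

4.16 K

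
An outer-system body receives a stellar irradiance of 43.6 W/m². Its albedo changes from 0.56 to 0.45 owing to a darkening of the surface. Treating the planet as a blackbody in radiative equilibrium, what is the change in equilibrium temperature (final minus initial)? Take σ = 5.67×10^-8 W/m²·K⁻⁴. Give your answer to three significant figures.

5.50 K

Before: T₁ = [43.60·0.44/(4σ)]^(1/4) = 95.90 K.
Final:   T₂ = [S(1−0.45)/(4σ)]^(1/4) = 101.4 K.
Change: 101.4 − 95.90 = 5.502 K.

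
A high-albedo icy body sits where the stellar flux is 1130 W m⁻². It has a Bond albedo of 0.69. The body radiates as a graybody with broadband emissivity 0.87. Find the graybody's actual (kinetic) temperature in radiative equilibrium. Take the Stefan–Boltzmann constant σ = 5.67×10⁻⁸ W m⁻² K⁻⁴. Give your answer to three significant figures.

Averaging over the sphere, the absorbed flux is S(1−α)/4 = 87.58 W m⁻².
Radiative balance εσT⁴ = 87.58 gives T = [87.58/(0.87·σ)]^(1/4) = 205.3 K.

205 K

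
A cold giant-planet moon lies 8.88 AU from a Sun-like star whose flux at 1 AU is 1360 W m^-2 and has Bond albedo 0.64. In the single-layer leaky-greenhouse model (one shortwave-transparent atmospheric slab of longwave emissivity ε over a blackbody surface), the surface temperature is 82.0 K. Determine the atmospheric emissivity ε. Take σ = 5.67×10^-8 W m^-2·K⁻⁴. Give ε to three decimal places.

Flux at the orbit: S = 1360/(8.88)² = 17.25 W m^-2.
First, T_e = [17.25·(1−0.64)/(4σ)]^(1/4) = 72.33 K.
Since (2−ε)/2 = (T_e/T_s)⁴ = 0.6055, ε = 0.7890.

0.789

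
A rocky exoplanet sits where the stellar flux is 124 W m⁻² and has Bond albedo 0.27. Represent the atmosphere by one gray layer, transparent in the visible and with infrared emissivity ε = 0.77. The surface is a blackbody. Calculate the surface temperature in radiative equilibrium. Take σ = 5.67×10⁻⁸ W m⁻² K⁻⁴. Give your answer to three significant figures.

The planet radiates to space at T_e = [S(1−α)/(4σ)]^(1/4) = 141.3 K.
For a single slab of emissivity ε, T_s⁴ = 2T_e⁴/(2−ε); thus T_s = 141.3·(1.626)^(1/4) = 159.6 K.

160 kelvin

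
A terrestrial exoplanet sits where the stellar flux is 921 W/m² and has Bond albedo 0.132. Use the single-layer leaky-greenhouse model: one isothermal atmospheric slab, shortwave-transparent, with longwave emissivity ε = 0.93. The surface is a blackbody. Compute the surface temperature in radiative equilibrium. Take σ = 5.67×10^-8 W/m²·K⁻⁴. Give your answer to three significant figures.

285 K

At the top of the atmosphere, σT_e⁴ = S(1−α)/4 = 199.9 W/m², giving T_e = 243.7 K.
For a single slab of emissivity ε, T_s⁴ = 2T_e⁴/(2−ε); thus T_s = 243.7·(1.869)^(1/4) = 284.9 K.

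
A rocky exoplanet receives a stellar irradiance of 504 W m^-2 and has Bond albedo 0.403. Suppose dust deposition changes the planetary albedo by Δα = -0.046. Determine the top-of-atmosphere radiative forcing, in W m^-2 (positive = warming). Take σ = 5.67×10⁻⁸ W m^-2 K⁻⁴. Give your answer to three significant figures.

The change in absorbed flux is Δ[S(1−α)/4] = −SΔα/4 = 5.796 W m^-2.

5.80 W m^-2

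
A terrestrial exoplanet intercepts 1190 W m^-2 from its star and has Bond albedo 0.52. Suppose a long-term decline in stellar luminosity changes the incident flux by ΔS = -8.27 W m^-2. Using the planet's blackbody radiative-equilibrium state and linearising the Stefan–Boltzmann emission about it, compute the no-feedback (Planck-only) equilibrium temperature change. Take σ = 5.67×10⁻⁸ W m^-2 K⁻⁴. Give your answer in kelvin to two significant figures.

-0.39 K

The baseline emission temperature is T_e = 224.0 K.
TOA radiative forcing: ΔF = (1−α)ΔS/4 = 0.48·(-8.27)/4 = -0.9924 W m^-2.
Planck response: λ_P = 4σT_e³ = 4·5.67×10⁻⁸·(224.0)³ = 2.550 W m^-2/K.
Hence the no-feedback warming is ΔF/(4σT_e³) = -0.389 K.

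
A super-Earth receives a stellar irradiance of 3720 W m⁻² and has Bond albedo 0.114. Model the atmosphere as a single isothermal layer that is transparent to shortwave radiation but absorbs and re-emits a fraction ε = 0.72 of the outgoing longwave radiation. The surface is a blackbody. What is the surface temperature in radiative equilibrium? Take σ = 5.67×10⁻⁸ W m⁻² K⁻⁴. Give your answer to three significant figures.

The planet radiates to space at T_e = [S(1−α)/(4σ)]^(1/4) = 347.2 K.
The surface balance (absorbed SW + ε·downward IR = σT_s⁴) with T_a⁴ = T_s⁴/2 reduces to T_s = T_e·[2/(2−ε)]^¼ = 388.2 K.

388 K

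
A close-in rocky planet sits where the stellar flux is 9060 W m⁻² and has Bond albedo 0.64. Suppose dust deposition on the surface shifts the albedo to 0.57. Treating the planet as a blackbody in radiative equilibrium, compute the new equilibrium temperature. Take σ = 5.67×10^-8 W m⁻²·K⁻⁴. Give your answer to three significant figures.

T₂ = [S(1−α₂)/(4σ)]^(1/4) = [9060·0.43/(4σ)]^(1/4) = 362.0 K.

362 K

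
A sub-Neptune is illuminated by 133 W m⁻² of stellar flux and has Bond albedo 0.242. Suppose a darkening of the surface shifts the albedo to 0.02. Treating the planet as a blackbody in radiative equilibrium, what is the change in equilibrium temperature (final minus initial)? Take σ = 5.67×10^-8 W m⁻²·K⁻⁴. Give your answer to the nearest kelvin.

10 kelvin

Initial: T₁ = [S(1−0.242)/(4σ)]^(1/4) = 145.2 K.
Final:   T₂ = [S(1−0.02)/(4σ)]^(1/4) = 154.8 K.
ΔT = T₂ − T₁ = 9.630 K.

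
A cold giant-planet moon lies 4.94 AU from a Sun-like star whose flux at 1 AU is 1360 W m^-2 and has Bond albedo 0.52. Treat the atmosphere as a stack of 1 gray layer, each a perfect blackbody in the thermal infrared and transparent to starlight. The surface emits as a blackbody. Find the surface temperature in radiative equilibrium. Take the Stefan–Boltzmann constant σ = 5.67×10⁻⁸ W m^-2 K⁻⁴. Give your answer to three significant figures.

124 K

Irradiance scales as 1/d², so S = 1360 W m^-2 × (1/4.94)² = 55.73 W m^-2.
OLR = S(1−α)/4 = 6.688 W m^-2; the top layer radiates at T_e = 104.2 K.
Layer-by-layer balance gives σT_s⁴ = (N+1)σT_e⁴, so T_s = 2^¼·104.2 = 123.9 K.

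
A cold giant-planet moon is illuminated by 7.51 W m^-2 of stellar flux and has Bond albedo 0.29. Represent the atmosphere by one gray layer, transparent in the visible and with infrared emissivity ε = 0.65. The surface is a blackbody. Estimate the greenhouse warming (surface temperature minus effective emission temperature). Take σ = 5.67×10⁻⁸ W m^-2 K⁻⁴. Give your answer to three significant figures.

The planet radiates to space at T_e = [S(1−α)/(4σ)]^(1/4) = 69.63 K.
The surface balance (absorbed SW + ε·downward IR = σT_s⁴) with T_a⁴ = T_s⁴/2 reduces to T_s = T_e·[2/(2−ε)]^¼ = 76.82 K.
T_s − T_e = 76.82 − 69.63 = 7.190 K.

7.19 K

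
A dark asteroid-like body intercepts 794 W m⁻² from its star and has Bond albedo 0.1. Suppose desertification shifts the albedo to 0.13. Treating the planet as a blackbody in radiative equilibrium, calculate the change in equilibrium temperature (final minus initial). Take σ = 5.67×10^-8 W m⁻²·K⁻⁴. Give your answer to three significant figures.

Initial: T₁ = [S(1−0.1)/(4σ)]^(1/4) = 236.9 K.
With α = 0.13, T₂ = 234.9 K.
ΔT = T₂ − T₁ = -2.000 K.

-2.00 K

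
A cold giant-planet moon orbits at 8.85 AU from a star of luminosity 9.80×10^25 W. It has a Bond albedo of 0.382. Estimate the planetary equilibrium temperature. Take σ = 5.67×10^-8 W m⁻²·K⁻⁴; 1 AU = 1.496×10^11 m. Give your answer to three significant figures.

Orbital distance: d = 8.85 AU = 1.324×10^12 m.
Flux at the orbit: S = L/(4πd²) = 9.80×10^25/(4π·(1.32×10^12)²) = 4.449 W m⁻².
Averaging over the sphere, the absorbed flux is S(1−α)/4 = 0.6874 W m⁻².
In equilibrium σT⁴ equals this, so T = 59.01 K.

59.0 K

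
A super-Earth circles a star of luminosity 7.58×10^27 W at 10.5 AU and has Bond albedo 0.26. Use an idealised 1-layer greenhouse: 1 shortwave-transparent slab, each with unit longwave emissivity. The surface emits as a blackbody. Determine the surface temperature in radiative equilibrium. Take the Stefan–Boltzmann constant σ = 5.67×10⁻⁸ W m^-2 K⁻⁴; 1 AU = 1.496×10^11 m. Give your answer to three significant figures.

Orbital distance: d = 10.5 AU = 1.571×10^12 m.
S = L/(4πd²) = 244.5 W m^-2.
The effective emission temperature is T_e = [S(1−α)/(4σ)]^¼ = 168.1 K.
With N = 1 opaque layers, T_s = (N+1)^(1/4)·T_e = 2^(1/4)·168.1 = 199.9 K.

200 K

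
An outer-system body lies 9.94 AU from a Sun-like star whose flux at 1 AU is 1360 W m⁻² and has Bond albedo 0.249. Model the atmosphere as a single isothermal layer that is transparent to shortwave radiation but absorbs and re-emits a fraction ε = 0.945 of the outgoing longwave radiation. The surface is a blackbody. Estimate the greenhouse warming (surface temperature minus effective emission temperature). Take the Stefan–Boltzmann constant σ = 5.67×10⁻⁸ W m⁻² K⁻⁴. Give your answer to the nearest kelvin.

Flux at the orbit: S = 1360/(9.94)² = 13.76 W m⁻².
At the top of the atmosphere, σT_e⁴ = S(1−α)/4 = 2.584 W m⁻², giving T_e = 82.17 K.
For a single slab of emissivity ε, T_s⁴ = 2T_e⁴/(2−ε); thus T_s = 82.17·(1.896)^(1/4) = 96.41 K.
The atmosphere warms the surface by 14.25 K.

14 K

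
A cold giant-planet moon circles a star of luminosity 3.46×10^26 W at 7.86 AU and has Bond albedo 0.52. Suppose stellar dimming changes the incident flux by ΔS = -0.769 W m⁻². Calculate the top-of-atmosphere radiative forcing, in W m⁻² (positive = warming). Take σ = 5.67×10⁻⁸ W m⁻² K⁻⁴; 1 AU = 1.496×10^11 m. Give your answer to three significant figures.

-0.0923 W m⁻²

Orbital distance: d = 7.86 AU = 1.176×10^12 m.
S = L/(4πd²) = 19.91 W m⁻².
Only a fraction (1−α) is absorbed and it's spread over 4πR², so ΔF = (1−α)ΔS/4 = -0.09228 W m⁻².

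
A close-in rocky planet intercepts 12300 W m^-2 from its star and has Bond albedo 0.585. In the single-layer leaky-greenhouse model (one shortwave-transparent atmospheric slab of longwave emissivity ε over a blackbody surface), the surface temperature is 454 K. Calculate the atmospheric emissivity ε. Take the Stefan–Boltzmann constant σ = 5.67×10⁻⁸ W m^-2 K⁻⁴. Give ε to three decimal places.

Effective temperature: T_e = [S(1−α)/(4σ)]^(1/4) = 387.3 K.
T_s⁴ = T_e⁴·2/(2−ε) → ε = 2 − 2(T_e/T_s)⁴ = 2 − 2·(387.3/454)⁴ = 0.9405.

0.940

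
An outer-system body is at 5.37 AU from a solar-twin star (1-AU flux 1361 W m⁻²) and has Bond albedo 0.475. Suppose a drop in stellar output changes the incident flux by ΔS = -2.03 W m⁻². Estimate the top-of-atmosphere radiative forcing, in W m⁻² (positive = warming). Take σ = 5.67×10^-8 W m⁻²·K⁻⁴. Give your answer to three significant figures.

-0.266 W m⁻²

Irradiance scales as 1/d², so S = 1361 W m⁻² × (1/5.37)² = 47.20 W m⁻².
Only a fraction (1−α) is absorbed and it's spread over 4πR², so ΔF = (1−α)ΔS/4 = -0.2664 W m⁻².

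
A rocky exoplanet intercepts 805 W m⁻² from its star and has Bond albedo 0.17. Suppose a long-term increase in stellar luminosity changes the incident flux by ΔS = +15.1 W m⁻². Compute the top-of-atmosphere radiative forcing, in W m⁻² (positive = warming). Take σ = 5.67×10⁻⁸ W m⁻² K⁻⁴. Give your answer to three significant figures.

Only a fraction (1−α) is absorbed and it's spread over 4πR², so ΔF = (1−α)ΔS/4 = 3.133 W m⁻².

3.13 W m⁻²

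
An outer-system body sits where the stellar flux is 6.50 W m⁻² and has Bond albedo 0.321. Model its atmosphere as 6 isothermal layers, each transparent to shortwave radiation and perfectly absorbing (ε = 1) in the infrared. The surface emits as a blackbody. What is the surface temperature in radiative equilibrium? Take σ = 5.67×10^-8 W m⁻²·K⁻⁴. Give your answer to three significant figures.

The effective emission temperature is T_e = [S(1−α)/(4σ)]^¼ = 66.42 K.
With N = 6 opaque layers, T_s = (N+1)^(1/4)·T_e = 7^(1/4)·66.42 = 108.0 K.

108 K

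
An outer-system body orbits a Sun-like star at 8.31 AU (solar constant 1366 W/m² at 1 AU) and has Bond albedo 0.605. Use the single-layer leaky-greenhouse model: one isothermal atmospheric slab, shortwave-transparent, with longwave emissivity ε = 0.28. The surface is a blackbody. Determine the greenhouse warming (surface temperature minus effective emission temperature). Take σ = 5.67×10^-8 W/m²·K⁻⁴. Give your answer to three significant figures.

2.94 K

By the inverse-square law, S = 1366/8.31² = 19.78 W/m².
At the top of the atmosphere, σT_e⁴ = S(1−α)/4 = 1.953 W/m², giving T_e = 76.61 K.
For a single slab of emissivity ε, T_s⁴ = 2T_e⁴/(2−ε); thus T_s = 76.61·(1.163)^(1/4) = 79.56 K.
T_s − T_e = 79.56 − 76.61 = 2.944 K.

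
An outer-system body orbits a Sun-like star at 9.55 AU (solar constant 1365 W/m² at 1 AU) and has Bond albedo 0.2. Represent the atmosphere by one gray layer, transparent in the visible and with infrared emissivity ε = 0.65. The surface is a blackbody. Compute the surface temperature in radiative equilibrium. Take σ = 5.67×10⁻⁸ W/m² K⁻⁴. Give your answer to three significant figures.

94.0 K

Flux at the orbit: S = 1365/(9.55)² = 14.97 W/m².
At the top of the atmosphere, σT_e⁴ = S(1−α)/4 = 2.993 W/m², giving T_e = 85.24 K.
The surface balance (absorbed SW + ε·downward IR = σT_s⁴) with T_a⁴ = T_s⁴/2 reduces to T_s = T_e·[2/(2−ε)]^¼ = 94.04 K.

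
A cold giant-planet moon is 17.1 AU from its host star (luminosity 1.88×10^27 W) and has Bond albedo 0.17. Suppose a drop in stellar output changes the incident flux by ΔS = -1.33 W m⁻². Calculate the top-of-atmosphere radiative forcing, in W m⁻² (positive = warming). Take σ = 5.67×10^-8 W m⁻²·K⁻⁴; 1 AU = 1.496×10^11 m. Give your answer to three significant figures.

-0.276 W m⁻²

Orbital distance: d = 17.1 AU = 2.558×10^12 m.
Flux at the orbit: S = L/(4πd²) = 1.88×10^27/(4π·(2.56×10^12)²) = 22.86 W m⁻².
TOA radiative forcing: ΔF = (1−α)ΔS/4 = 0.83·(-1.33)/4 = -0.2760 W m⁻².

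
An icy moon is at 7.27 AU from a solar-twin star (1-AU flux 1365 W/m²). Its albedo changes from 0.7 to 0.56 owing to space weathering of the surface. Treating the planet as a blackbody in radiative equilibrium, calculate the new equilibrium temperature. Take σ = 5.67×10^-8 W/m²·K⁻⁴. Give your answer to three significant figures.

84.1 kelvin

Irradiance scales as 1/d², so S = 1365 W/m² × (1/7.27)² = 25.83 W/m².
With the new albedo, S(1−α₂)/4 = 2.841 W/m², so T₂ = 84.13 K.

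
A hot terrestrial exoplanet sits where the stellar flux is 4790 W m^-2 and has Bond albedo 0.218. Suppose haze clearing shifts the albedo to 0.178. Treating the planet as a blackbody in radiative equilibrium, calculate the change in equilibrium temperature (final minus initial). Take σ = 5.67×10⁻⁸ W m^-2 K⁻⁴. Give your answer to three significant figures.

4.50 K

Before: T₁ = [4790·0.782/(4σ)]^(1/4) = 358.5 K.
Final:   T₂ = [S(1−0.178)/(4σ)]^(1/4) = 363.0 K.
ΔT = T₂ − T₁ = 4.499 K.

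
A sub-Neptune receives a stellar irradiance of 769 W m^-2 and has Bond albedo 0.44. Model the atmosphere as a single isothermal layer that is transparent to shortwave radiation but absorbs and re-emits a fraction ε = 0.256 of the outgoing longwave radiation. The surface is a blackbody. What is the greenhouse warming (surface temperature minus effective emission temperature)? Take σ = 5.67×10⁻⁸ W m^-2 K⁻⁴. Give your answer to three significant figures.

Effective emission temperature (TOA balance): σT_e⁴ = S(1−α)/4 = 107.7 W m^-2 → T_e = 208.7 K.
The surface balance (absorbed SW + ε·downward IR = σT_s⁴) with T_a⁴ = T_s⁴/2 reduces to T_s = T_e·[2/(2−ε)]^¼ = 216.0 K.
The atmosphere warms the surface by 7.272 K.

7.27 kelvin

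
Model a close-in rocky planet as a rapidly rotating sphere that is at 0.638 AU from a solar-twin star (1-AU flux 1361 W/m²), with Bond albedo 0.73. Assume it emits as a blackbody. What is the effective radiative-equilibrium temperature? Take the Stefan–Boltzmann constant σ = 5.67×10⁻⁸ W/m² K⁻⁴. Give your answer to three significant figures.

Irradiance scales as 1/d², so S = 1361 W/m² × (1/0.638)² = 3344 W/m².
Absorbed flux (global mean): S(1−α)/4 = 3344·0.27/4 = 225.7 W/m².
Set σT⁴ = 225.7 → T = (225.7/σ)^(1/4) = 251.2 K.

251 K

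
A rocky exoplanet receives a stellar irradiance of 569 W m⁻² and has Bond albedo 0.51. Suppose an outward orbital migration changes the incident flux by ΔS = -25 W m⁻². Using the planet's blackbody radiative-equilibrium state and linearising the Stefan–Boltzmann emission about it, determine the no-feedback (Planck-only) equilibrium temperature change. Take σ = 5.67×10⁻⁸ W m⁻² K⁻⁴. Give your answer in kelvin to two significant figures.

-2.1 kelvin

Reference equilibrium: T_e = [S(1−α)/(4σ)]^(1/4) = 187.2 K.
TOA radiative forcing: ΔF = (1−α)ΔS/4 = 0.49·(-25)/4 = -3.062 W m⁻².
Planck response: λ_P = 4σT_e³ = 4·5.67×10⁻⁸·(187.2)³ = 1.489 W m⁻²/K.
So ΔT₀ = -3.062/1.489 = -2.06 K.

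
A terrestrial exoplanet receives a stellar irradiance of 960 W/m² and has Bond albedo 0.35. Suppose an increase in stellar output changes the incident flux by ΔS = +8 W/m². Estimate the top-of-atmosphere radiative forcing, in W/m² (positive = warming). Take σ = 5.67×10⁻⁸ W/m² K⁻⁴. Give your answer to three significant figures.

ΔF = Δ[S(1−α)]/4 = (1−0.35)·+8/4 = 1.300 W/m².

1.30 W/m²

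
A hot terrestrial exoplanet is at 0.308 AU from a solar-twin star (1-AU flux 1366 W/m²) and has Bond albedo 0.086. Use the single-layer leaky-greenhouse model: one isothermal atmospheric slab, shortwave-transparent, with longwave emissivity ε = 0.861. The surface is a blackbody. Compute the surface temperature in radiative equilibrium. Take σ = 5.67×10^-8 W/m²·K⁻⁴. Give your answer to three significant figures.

565 K

Flux at the orbit: S = 1366/(0.308)² = 14400 W/m².
The planet radiates to space at T_e = [S(1−α)/(4σ)]^(1/4) = 490.8 K.
The surface balance (absorbed SW + ε·downward IR = σT_s⁴) with T_a⁴ = T_s⁴/2 reduces to T_s = T_e·[2/(2−ε)]^¼ = 565.0 K.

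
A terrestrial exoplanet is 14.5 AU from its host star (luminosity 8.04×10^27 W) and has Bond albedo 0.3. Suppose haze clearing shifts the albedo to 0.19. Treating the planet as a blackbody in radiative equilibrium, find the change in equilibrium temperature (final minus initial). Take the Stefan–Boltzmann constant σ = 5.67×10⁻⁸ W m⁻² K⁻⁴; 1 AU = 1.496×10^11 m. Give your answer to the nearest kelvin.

Orbital distance: d = 14.5 AU = 2.169×10^12 m.
S = L/(4πd²) = 136.0 W m⁻².
With α = 0.3, T₁ = 143.1 K.
After:  T₂ = [136.0·0.81/(4σ)]^(1/4) = 148.4 K.
ΔT = T₂ − T₁ = 5.319 K.

5 kelvin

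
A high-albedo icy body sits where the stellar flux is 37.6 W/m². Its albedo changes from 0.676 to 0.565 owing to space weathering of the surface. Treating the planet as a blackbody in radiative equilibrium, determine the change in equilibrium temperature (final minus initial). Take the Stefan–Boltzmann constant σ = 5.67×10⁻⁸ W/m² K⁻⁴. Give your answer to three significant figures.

Before: T₁ = [37.60·0.324/(4σ)]^(1/4) = 85.61 K.
After:  T₂ = [37.60·0.435/(4σ)]^(1/4) = 92.15 K.
ΔT = T₂ − T₁ = 6.543 K.

6.54 K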